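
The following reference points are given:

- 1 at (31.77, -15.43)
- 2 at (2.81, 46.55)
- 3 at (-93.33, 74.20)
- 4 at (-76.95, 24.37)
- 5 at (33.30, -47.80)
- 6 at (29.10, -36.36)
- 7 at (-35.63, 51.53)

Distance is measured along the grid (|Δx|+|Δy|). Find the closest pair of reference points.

5 and 6

Pairwise distances:
5–6: |-4.20| + |11.44| = 4.20 + 11.44 = 15.64
1–6: |-2.67| + |-20.93| = 2.67 + 20.93 = 23.60
1–5: |1.53| + |-32.37| = 1.53 + 32.37 = 33.90
2–7: |-38.44| + |4.98| = 38.44 + 4.98 = 43.42
3–4: |16.38| + |-49.83| = 16.38 + 49.83 = 66.21
4–7: |41.32| + |27.16| = 41.32 + 27.16 = 68.48
3–7: |57.70| + |-22.67| = 57.70 + 22.67 = 80.37
1–2: |-28.96| + |61.98| = 28.96 + 61.98 = 90.94
2–4: |-79.76| + |-22.18| = 79.76 + 22.18 = 101.94
2–6: |26.29| + |-82.91| = 26.29 + 82.91 = 109.20
2–3: |-96.14| + |27.65| = 96.14 + 27.65 = 123.79
2–5: |30.49| + |-94.35| = 30.49 + 94.35 = 124.84
1–7: |-67.40| + |66.96| = 67.40 + 66.96 = 134.36
1–4: |-108.72| + |39.80| = 108.72 + 39.80 = 148.52
6–7: |-64.73| + |87.89| = 64.73 + 87.89 = 152.62
4–6: |106.05| + |-60.73| = 106.05 + 60.73 = 166.78
5–7: |-68.93| + |99.33| = 68.93 + 99.33 = 168.26
4–5: |110.25| + |-72.17| = 110.25 + 72.17 = 182.42
1–3: |-125.10| + |89.63| = 125.10 + 89.63 = 214.73
3–6: |122.43| + |-110.56| = 122.43 + 110.56 = 232.99
3–5: |126.63| + |-122.00| = 126.63 + 122.00 = 248.63
Closest pair: 5–6 at 15.64.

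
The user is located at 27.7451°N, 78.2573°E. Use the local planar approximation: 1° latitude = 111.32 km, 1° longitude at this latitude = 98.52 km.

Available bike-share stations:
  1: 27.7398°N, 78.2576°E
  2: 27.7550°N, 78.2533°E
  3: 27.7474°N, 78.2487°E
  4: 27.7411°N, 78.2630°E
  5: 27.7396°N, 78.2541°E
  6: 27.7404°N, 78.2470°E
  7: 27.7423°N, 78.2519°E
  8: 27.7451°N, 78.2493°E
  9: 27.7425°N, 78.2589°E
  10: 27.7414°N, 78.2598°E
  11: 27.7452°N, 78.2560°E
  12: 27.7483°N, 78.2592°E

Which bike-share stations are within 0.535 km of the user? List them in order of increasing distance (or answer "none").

Distances from 27.7451°N, 78.2573°E:
1: √((-0.0053·111.32)² + (0.0003·98.52)²) = √(0.348095 + 0.000874) = 0.5907 km
2: √((0.0099·111.32)² + (-0.0040·98.52)²) = √(1.214554 + 0.155299) = 1.1704 km
3: √((0.0023·111.32)² + (-0.0086·98.52)²) = √(0.065554 + 0.717870) = 0.8851 km
4: √((-0.0040·111.32)² + (0.0057·98.52)²) = √(0.198274 + 0.315354) = 0.7167 km
5: √((-0.0055·111.32)² + (-0.0032·98.52)²) = √(0.374862 + 0.099391) = 0.6887 km
6: √((-0.0047·111.32)² + (-0.0103·98.52)²) = √(0.273742 + 1.029730) = 1.1417 km
7: √((-0.0028·111.32)² + (-0.0054·98.52)²) = √(0.097154 + 0.283033) = 0.6166 km
8: √((0.0000·111.32)² + (-0.0080·98.52)²) = √(0.000000 + 0.621196) = 0.7882 km
9: √((-0.0026·111.32)² + (0.0016·98.52)²) = √(0.083771 + 0.024848) = 0.3296 km
10: √((-0.0037·111.32)² + (0.0025·98.52)²) = √(0.169648 + 0.060664) = 0.4799 km
11: √((0.0001·111.32)² + (-0.0013·98.52)²) = √(0.000124 + 0.016403) = 0.1286 km
12: √((0.0032·111.32)² + (0.0019·98.52)²) = √(0.126896 + 0.035039) = 0.4024 km
Threshold 0.535 km: 11 (0.1286 km), 9 (0.3296 km), 12 (0.4024 km), 10 (0.4799 km) are within range.

11, 9, 12, 10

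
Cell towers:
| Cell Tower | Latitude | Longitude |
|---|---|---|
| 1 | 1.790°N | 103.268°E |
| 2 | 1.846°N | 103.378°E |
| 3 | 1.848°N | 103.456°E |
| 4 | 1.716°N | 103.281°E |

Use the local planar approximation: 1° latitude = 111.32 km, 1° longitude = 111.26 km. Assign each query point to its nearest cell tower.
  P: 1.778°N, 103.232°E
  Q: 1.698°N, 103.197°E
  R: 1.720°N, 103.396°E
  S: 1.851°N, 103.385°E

P→1; Q→4; R→4; S→2

P at 1.778°N, 103.232°E:
  1: √((0.012·111.32)² + (0.036·111.26)²) = √(1.78447 + 16.04291) = 4.222 km
  2: √((0.068·111.32)² + (0.146·111.26)²) = √(57.30127 + 263.86624) = 17.921 km
  3: √((0.070·111.32)² + (0.224·111.26)²) = √(60.72150 + 621.11805) = 26.112 km
  4: √((-0.062·111.32)² + (0.049·111.26)²) = √(47.63540 + 29.72147) = 8.795 km
  → nearest: 1 (4.222 km)
Q at 1.698°N, 103.197°E:
  1: √((0.092·111.32)² + (0.071·111.26)²) = √(104.88709 + 62.40147) = 12.934 km
  2: √((0.148·111.32)² + (0.181·111.26)²) = √(271.43749 + 405.54146) = 26.019 km
  3: √((0.150·111.32)² + (0.259·111.26)²) = √(278.82320 + 830.38145) = 33.305 km
  4: √((0.018·111.32)² + (0.084·111.26)²) = √(4.01505 + 87.34473) = 9.558 km
  → nearest: 4 (9.558 km)
R at 1.720°N, 103.396°E:
  1: √((0.070·111.32)² + (-0.128·111.26)²) = √(60.72150 + 202.81406) = 16.234 km
  2: √((0.126·111.32)² + (-0.018·111.26)²) = √(196.73765 + 4.01073) = 14.169 km
  3: √((0.128·111.32)² + (0.060·111.26)²) = √(203.03286 + 44.56364) = 15.735 km
  4: √((-0.004·111.32)² + (-0.115·111.26)²) = √(0.19827 + 163.70947) = 12.803 km
  → nearest: 4 (12.803 km)
S at 1.851°N, 103.385°E:
  1: √((-0.061·111.32)² + (-0.117·111.26)²) = √(46.11116 + 169.45322) = 14.682 km
  2: √((-0.005·111.32)² + (-0.007·111.26)²) = √(0.30980 + 0.60656) = 0.957 km
  3: √((-0.003·111.32)² + (0.071·111.26)²) = √(0.11153 + 62.40147) = 7.907 km
  4: √((-0.135·111.32)² + (-0.104·111.26)²) = √(225.84680 + 133.88897) = 18.967 km
  → nearest: 2 (0.957 km)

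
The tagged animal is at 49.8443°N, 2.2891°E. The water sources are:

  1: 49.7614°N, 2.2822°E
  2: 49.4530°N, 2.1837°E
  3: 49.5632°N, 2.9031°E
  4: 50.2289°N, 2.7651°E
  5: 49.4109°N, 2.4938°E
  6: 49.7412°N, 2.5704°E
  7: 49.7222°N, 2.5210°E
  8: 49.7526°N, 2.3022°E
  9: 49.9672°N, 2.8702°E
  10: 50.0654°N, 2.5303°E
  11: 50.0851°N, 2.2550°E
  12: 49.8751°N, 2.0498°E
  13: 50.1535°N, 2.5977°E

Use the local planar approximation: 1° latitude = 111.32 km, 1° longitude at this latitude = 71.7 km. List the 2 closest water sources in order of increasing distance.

1, 8

Distances from 49.8443°N, 2.2891°E:
1: √((-0.0829·111.32)² + (-0.0069·71.7)²) = √(85.163883 + 0.244758) = 9.2417 km
2: √((-0.3913·111.32)² + (-0.1054·71.7)²) = √(1897.431434 + 57.110970) = 44.2102 km
3: √((-0.2811·111.32)² + (0.6140·71.7)²) = √(979.192518 + 1938.094966) = 54.0119 km
4: √((0.3846·111.32)² + (0.4760·71.7)²) = √(1833.010510 + 1164.802293) = 54.7523 km
5: √((-0.4334·111.32)² + (0.2047·71.7)²) = √(2327.685007 + 215.414035) = 50.4291 km
6: √((-0.1031·111.32)² + (0.2813·71.7)²) = √(131.723641 + 406.797032) = 23.2060 km
7: √((-0.1221·111.32)² + (0.2319·71.7)²) = √(184.747140 + 276.464777) = 21.4758 km
8: √((-0.0917·111.32)² + (0.0131·71.7)²) = √(104.204162 + 0.882228) = 10.2512 km
9: √((0.1229·111.32)² + (0.5811·71.7)²) = √(187.176000 + 1735.961392) = 43.8536 km
10: √((0.2211·111.32)² + (0.2412·71.7)²) = √(605.792484 + 299.083820) = 30.0812 km
11: √((0.2408·111.32)² + (-0.0341·71.7)²) = √(718.553916 + 5.977878) = 26.9171 km
12: √((0.0308·111.32)² + (-0.2393·71.7)²) = √(11.755682 + 294.390444) = 17.4970 km
13: √((0.3092·111.32)² + (0.3086·71.7)²) = √(1184.746313 + 489.587313) = 40.9186 km
Sorted: 1 (9.2417 km) < 8 (10.2512 km) < 12 (17.4970 km) < 7 (21.4758 km) < …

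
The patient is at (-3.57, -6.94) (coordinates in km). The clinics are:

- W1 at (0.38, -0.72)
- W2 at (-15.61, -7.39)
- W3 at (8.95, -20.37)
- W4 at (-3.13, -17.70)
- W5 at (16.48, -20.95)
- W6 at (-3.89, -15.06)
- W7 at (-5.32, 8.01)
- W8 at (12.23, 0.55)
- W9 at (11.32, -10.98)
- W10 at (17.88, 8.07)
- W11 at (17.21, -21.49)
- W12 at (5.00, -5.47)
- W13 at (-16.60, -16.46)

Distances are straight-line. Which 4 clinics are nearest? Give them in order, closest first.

W1, W6, W12, W4

Distances from (-3.57, -6.94):
W1: √((3.95)² + (6.22)²) = √(15.6025 + 38.6884) = 7.37 km
W2: √((-12.04)² + (-0.45)²) = √(144.9616 + 0.2025) = 12.05 km
W3: √((12.52)² + (-13.43)²) = √(156.7504 + 180.3649) = 18.36 km
W4: √((0.44)² + (-10.76)²) = √(0.1936 + 115.7776) = 10.77 km
W5: √((20.05)² + (-14.01)²) = √(402.0025 + 196.2801) = 24.46 km
W6: √((-0.32)² + (-8.12)²) = √(0.1024 + 65.9344) = 8.13 km
W7: √((-1.75)² + (14.95)²) = √(3.0625 + 223.5025) = 15.05 km
W8: √((15.80)² + (7.49)²) = √(249.6400 + 56.1001) = 17.49 km
W9: √((14.89)² + (-4.04)²) = √(221.7121 + 16.3216) = 15.43 km
W10: √((21.45)² + (15.01)²) = √(460.1025 + 225.3001) = 26.18 km
W11: √((20.78)² + (-14.55)²) = √(431.8084 + 211.7025) = 25.37 km
W12: √((8.57)² + (1.47)²) = √(73.4449 + 2.1609) = 8.70 km
W13: √((-13.03)² + (-9.52)²) = √(169.7809 + 90.6304) = 16.14 km
Sorted: W1 (7.37 km) < W6 (8.13 km) < W12 (8.70 km) < W4 (10.77 km) < W2 (12.05 km) < W7 (15.05 km) < …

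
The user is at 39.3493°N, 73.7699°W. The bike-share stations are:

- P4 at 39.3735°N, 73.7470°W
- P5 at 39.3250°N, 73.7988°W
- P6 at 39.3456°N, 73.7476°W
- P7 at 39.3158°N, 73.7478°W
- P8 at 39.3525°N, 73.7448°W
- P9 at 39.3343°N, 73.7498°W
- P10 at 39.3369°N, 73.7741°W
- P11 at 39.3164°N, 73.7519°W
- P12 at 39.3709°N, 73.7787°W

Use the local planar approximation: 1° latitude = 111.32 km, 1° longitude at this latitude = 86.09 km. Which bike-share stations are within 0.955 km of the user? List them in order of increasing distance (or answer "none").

none

Distances from 39.3493°N, 73.7699°W:
P4: 3.3383 km
P5: 3.6753 km
P6: 1.9635 km
P7: 4.1865 km
P8: 2.1900 km
P9: 2.4047 km
P10: 1.4269 km
P11: 3.9768 km
P12: 2.5210 km
Threshold 0.955 km: none within range.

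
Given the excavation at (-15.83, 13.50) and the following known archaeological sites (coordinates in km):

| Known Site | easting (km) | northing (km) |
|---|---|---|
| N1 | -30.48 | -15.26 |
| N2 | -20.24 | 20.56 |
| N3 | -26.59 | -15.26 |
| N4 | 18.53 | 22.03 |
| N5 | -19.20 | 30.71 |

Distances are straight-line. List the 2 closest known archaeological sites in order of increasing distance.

N2, N5

Distances from (-15.83, 13.50):
N1: √((-14.65)² + (-28.76)²) = √(214.6225 + 827.1376) = 32.28 km
N2: √((-4.41)² + (7.06)²) = √(19.4481 + 49.8436) = 8.32 km
N3: √((-10.76)² + (-28.76)²) = √(115.7776 + 827.1376) = 30.71 km
N4: √((34.36)² + (8.53)²) = √(1180.6096 + 72.7609) = 35.40 km
N5: √((-3.37)² + (17.21)²) = √(11.3569 + 296.1841) = 17.54 km
Sorted: N2 (8.32 km) < N5 (17.54 km) < N3 (30.71 km) < N1 (32.28 km) < …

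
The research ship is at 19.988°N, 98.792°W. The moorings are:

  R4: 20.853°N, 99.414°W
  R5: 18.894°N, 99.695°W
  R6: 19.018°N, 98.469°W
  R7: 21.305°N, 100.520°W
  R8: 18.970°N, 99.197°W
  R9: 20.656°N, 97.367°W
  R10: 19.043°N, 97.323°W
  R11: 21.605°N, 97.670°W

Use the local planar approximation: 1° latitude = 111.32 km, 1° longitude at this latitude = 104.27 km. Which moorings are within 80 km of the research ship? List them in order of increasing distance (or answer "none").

Distances from 19.988°N, 98.792°W:
R4: √((0.865·111.32)² + (-0.622·104.27)²) = √(9272.11075 + 4206.29295) = 116.097 km
R5: √((-1.094·111.32)² + (-0.903·104.27)²) = √(14831.36214 + 8865.31656) = 153.937 km
R6: √((-0.970·111.32)² + (0.323·104.27)²) = √(11659.76678 + 1134.28919) = 113.111 km
R7: √((1.317·111.32)² + (-1.728·104.27)²) = √(21494.03468 + 32464.31348) = 232.289 km
R8: √((-1.018·111.32)² + (-0.405·104.27)²) = √(12842.27458 + 1783.31800) = 120.936 km
R9: √((0.668·111.32)² + (1.425·104.27)²) = √(5529.67135 + 22077.42793) = 166.154 km
R10: √((-0.945·111.32)² + (1.469·104.27)²) = √(11066.49297 + 23461.85458) = 185.818 km
R11: √((1.617·111.32)² + (1.122·104.27)²) = √(32401.59842 + 13686.88004) = 214.682 km
Threshold 80 km: none within range.

none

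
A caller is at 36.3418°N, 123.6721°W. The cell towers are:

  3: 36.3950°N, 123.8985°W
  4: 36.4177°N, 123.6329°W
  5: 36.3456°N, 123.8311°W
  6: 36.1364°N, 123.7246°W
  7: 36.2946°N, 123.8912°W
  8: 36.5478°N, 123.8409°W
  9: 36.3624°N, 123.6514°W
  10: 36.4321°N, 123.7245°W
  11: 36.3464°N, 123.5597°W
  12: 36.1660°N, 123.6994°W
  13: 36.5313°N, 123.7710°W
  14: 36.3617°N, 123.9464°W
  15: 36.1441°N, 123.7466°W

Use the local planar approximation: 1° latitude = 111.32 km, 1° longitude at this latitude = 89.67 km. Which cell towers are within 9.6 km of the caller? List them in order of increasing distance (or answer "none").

9, 4

Distances from 36.3418°N, 123.6721°W:
3: √((0.0532·111.32)² + (-0.2264·89.67)²) = √(35.072737 + 412.142294) = 21.1475 km
4: √((0.0759·111.32)² + (0.0392·89.67)²) = √(71.388778 + 12.355675) = 9.1512 km
5: √((0.0038·111.32)² + (-0.1590·89.67)²) = √(0.178943 + 203.277162) = 14.2638 km
6: √((-0.2054·111.32)² + (-0.0525·89.67)²) = √(522.814078 + 22.162204) = 23.3447 km
7: √((-0.0472·111.32)² + (-0.2191·89.67)²) = √(27.607711 + 385.992703) = 20.3372 km
8: √((0.2060·111.32)² + (-0.1688·89.67)²) = √(525.872955 + 229.107457) = 27.4769 km
9: √((0.0206·111.32)² + (0.0207·89.67)²) = √(5.258730 + 3.445363) = 2.9503 km
10: √((0.0903·111.32)² + (-0.0524·89.67)²) = √(101.046644 + 22.077857) = 11.0961 km
11: √((0.0046·111.32)² + (0.1124·89.67)²) = √(0.262218 + 101.584386) = 10.0919 km
12: √((-0.1758·111.32)² + (-0.0273·89.67)²) = √(382.987092 + 5.992660) = 19.7226 km
13: √((0.1895·111.32)² + (-0.0989·89.67)²) = √(445.004932 + 78.647862) = 22.8835 km
14: √((0.0199·111.32)² + (-0.2743·89.67)²) = √(4.907412 + 604.986878) = 24.6960 km
15: √((-0.1977·111.32)² + (-0.0745·89.67)²) = √(484.350479 + 44.627945) = 22.9995 km
Threshold 9.6 km: 9 (2.9503 km), 4 (9.1512 km) are within range.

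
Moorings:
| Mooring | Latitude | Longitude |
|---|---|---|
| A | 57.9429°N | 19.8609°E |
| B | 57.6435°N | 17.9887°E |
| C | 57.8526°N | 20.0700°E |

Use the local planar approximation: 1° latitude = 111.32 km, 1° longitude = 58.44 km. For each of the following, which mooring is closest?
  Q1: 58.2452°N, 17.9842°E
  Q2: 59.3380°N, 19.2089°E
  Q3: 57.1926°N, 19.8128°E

Q1 at 58.2452°N, 17.9842°E:
  A: √((-0.3023·111.32)² + (1.8767·58.44)²) = √(1132.459527 + 12028.462609) = 114.7211 km
  B: √((-0.6017·111.32)² + (0.0045·58.44)²) = √(4486.487048 + 0.069158) = 66.9818 km
  C: √((-0.3926·111.32)² + (2.0858·58.44)²) = √(1910.059895 + 14858.184292) = 129.4923 km
  → nearest: B (66.9818 km)
Q2 at 59.3380°N, 19.2089°E:
  A: √((-1.3951·111.32)² + (0.6520·58.44)²) = √(24118.876446 + 1451.829464) = 159.9084 km
  B: √((-1.6945·111.32)² + (-1.2202·58.44)²) = √(35581.933335 + 5084.900461) = 201.6602 km
  C: √((-1.4854·111.32)² + (0.8611·58.44)²) = √(27342.186072 + 2532.372525) = 172.8426 km
  → nearest: A (159.9084 km)
Q3 at 57.1926°N, 19.8128°E:
  A: √((0.7503·111.32)² + (0.0481·58.44)²) = √(6976.157679 + 7.901519) = 83.5707 km
  B: √((0.4509·111.32)² + (-1.8241·58.44)²) = √(2519.456509 + 11363.646133) = 117.8266 km
  C: √((0.6600·111.32)² + (0.2572·58.44)²) = √(5398.017229 + 225.923987) = 74.9929 km
  → nearest: C (74.9929 km)

Q1→B; Q2→A; Q3→C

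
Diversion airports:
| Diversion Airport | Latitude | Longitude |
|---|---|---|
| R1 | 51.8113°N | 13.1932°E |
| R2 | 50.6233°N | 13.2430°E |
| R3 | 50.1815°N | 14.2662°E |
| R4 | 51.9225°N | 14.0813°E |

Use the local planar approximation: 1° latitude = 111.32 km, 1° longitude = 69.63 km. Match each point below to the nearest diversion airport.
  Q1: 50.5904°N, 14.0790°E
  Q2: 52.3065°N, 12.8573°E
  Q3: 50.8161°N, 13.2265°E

Q1 at 50.5904°N, 14.0790°E:
  R1: √((1.2209·111.32)² + (-0.8858·69.63)²) = √(18471.687931 + 3804.207016) = 149.2511 km
  R2: √((0.0329·111.32)² + (-0.8360·69.63)²) = √(13.413379 + 3388.483266) = 58.3258 km
  R3: √((-0.4089·111.32)² + (0.1872·69.63)²) = √(2071.956419 + 169.904343) = 47.3483 km
  R4: √((1.3321·111.32)² + (0.0023·69.63)²) = √(21989.737848 + 0.025648) = 148.2895 km
  → nearest: R3 (47.3483 km)
Q2 at 52.3065°N, 12.8573°E:
  R1: √((-0.4952·111.32)² + (0.3359·69.63)²) = √(3038.838831 + 547.032083) = 59.8821 km
  R2: √((-1.6832·111.32)² + (0.3857·69.63)²) = √(35108.949920 + 721.260366) = 189.2887 km
  R3: √((-2.1250·111.32)² + (1.4089·69.63)²) = √(55958.268025 + 9623.944916) = 256.0902 km
  R4: √((-0.3840·111.32)² + (1.2240·69.63)²) = √(1827.295750 + 7263.661983) = 95.3465 km
  → nearest: R1 (59.8821 km)
Q3 at 50.8161°N, 13.2265°E:
  R1: √((0.9952·111.32)² + (-0.0333·69.63)²) = √(12273.463348 + 5.376272) = 110.8099 km
  R2: √((-0.1928·111.32)² + (0.0165·69.63)²) = √(460.638735 + 1.319960) = 21.4932 km
  R3: √((-0.6346·111.32)² + (1.0397·69.63)²) = √(4990.528394 + 5240.936265) = 101.1507 km
  R4: √((1.1064·111.32)² + (0.8548·69.63)²) = √(15169.481251 + 3542.597545) = 136.7921 km
  → nearest: R2 (21.4932 km)

Q1→R3; Q2→R1; Q3→R2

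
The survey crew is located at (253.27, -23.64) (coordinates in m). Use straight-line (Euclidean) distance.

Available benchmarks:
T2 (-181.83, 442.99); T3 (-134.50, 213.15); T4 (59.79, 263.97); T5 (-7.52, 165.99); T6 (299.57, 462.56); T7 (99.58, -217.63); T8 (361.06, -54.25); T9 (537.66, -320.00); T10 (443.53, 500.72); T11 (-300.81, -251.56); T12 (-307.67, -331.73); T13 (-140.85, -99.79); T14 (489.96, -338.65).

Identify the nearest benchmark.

Distances from (253.27, -23.64):
T2: √((-435.10)² + (466.63)²) = √(189312.0100 + 217743.5569) = 638.01 m
T3: √((-387.77)² + (236.79)²) = √(150365.5729 + 56069.5041) = 454.35 m
T4: √((-193.48)² + (287.61)²) = √(37434.5104 + 82719.5121) = 346.63 m
T5: √((-260.79)² + (189.63)²) = √(68011.4241 + 35959.5369) = 322.45 m
T6: √((46.30)² + (486.20)²) = √(2143.6900 + 236390.4400) = 488.40 m
T7: √((-153.69)² + (-193.99)²) = √(23620.6161 + 37632.1201) = 247.49 m
T8: √((107.79)² + (-30.61)²) = √(11618.6841 + 936.9721) = 112.05 m
T9: √((284.39)² + (-296.36)²) = √(80877.6721 + 87829.2496) = 410.74 m
T10: √((190.26)² + (524.36)²) = √(36198.8676 + 274953.4096) = 557.81 m
T11: √((-554.08)² + (-227.92)²) = √(307004.6464 + 51947.5264) = 599.13 m
T12: √((-560.94)² + (-308.09)²) = √(314653.6836 + 94919.4481) = 639.98 m
T13: √((-394.12)² + (-76.15)²) = √(155330.5744 + 5798.8225) = 401.41 m
T14: √((236.69)² + (-315.01)²) = √(56022.1561 + 99231.3001) = 394.02 m
Minimum: T8 at 112.05 m.

T8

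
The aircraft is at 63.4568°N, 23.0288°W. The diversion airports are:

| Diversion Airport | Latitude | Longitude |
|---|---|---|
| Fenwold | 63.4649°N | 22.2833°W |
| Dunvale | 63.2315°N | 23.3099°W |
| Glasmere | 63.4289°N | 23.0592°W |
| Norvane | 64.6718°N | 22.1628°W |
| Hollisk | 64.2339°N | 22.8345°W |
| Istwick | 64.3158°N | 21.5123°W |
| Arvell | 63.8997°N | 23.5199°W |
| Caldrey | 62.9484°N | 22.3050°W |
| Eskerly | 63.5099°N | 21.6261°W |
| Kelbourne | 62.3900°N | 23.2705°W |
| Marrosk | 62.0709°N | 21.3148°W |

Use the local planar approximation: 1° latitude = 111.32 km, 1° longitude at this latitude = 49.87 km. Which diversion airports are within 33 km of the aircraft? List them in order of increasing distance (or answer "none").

Distances from 63.4568°N, 23.0288°W:
Fenwold: √((0.0081·111.32)² + (0.7455·49.87)²) = √(0.813048 + 1382.210004) = 37.1890 km
Dunvale: √((-0.2253·111.32)² + (-0.2811·49.87)²) = √(629.026264 + 196.517137) = 28.7323 km
Glasmere: √((-0.0279·111.32)² + (-0.0304·49.87)²) = √(9.646168 + 2.298402) = 3.4561 km
Norvane: √((1.2150·111.32)² + (0.8660·49.87)²) = √(18293.590414 + 1865.153246) = 141.9815 km
Hollisk: √((0.7771·111.32)² + (0.1943·49.87)²) = √(7483.421602 + 93.891081) = 87.0478 km
Istwick: √((0.8590·111.32)² + (1.5165·49.87)²) = √(9143.926426 + 5719.572452) = 121.9160 km
Arvell: √((0.4429·111.32)² + (-0.4911·49.87)²) = √(2430.847734 + 599.816771) = 55.0515 km
Caldrey: √((-0.5084·111.32)² + (0.7238·49.87)²) = √(3203.003986 + 1302.914430) = 67.1261 km
Eskerly: √((0.0531·111.32)² + (1.4027·49.87)²) = √(34.941009 + 4893.373102) = 70.2020 km
Kelbourne: √((-1.0668·111.32)² + (-0.2417·49.87)²) = √(14103.029338 + 145.288767) = 119.3663 km
Marrosk: √((-1.3859·111.32)² + (1.7140·49.87)²) = √(23801.821004 + 7306.348301) = 176.3751 km
Threshold 33 km: Glasmere (3.4561 km), Dunvale (28.7323 km) are within range.

Glasmere, Dunvale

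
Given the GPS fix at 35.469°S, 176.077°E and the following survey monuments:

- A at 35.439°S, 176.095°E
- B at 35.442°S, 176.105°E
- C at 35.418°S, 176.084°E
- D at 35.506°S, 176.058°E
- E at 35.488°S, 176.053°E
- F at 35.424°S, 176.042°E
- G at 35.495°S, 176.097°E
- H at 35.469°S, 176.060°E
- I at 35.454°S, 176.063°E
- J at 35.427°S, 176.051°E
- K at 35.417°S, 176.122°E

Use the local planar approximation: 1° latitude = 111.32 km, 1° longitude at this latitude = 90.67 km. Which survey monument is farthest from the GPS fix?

Distances from 35.469°S, 176.077°E:
A: √((0.030·111.32)² + (0.018·90.67)²) = √(11.15293 + 2.66362) = 3.717 km
B: √((0.027·111.32)² + (0.028·90.67)²) = √(9.03387 + 6.44530) = 3.934 km
C: √((0.051·111.32)² + (0.007·90.67)²) = √(32.23196 + 0.40283) = 5.713 km
D: √((-0.037·111.32)² + (-0.019·90.67)²) = √(16.96484 + 2.96780) = 4.465 km
E: √((-0.019·111.32)² + (-0.024·90.67)²) = √(4.47356 + 4.73532) = 3.035 km
F: √((0.045·111.32)² + (-0.035·90.67)²) = √(25.09409 + 10.07078) = 5.930 km
G: √((-0.026·111.32)² + (0.020·90.67)²) = √(8.37709 + 3.28842) = 3.415 km
H: √((0.000·111.32)² + (-0.017·90.67)²) = √(0.00000 + 2.37588) = 1.541 km
I: √((0.015·111.32)² + (-0.014·90.67)²) = √(2.78823 + 1.61133) = 2.098 km
J: √((0.042·111.32)² + (-0.026·90.67)²) = √(21.85974 + 5.55743) = 5.236 km
K: √((0.052·111.32)² + (0.045·90.67)²) = √(33.50835 + 16.64762) = 7.082 km
Maximum: K at 7.082 km.

K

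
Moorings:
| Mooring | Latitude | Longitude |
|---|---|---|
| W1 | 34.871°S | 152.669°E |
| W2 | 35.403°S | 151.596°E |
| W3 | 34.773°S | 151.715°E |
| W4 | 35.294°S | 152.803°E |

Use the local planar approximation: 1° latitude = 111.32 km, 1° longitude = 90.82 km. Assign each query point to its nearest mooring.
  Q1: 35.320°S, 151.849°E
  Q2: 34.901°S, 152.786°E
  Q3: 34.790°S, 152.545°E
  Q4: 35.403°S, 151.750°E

Q1 at 35.320°S, 151.849°E:
  W1: 89.691 km
  W2: 24.766 km
  W3: 62.096 km
  W4: 86.691 km
  → nearest: W2 (24.766 km)
Q2 at 34.901°S, 152.786°E:
  W1: 11.138 km
  W2: 121.669 km
  W3: 98.306 km
  W4: 43.776 km
  → nearest: W1 (11.138 km)
Q3 at 34.790°S, 152.545°E:
  W1: 14.427 km
  W2: 109.932 km
  W3: 75.404 km
  W4: 60.802 km
  → nearest: W1 (14.427 km)
Q4 at 35.403°S, 151.750°E:
  W1: 102.340 km
  W2: 13.986 km
  W3: 70.204 km
  W4: 96.400 km
  → nearest: W2 (13.986 km)

Q1→W2; Q2→W1; Q3→W1; Q4→W2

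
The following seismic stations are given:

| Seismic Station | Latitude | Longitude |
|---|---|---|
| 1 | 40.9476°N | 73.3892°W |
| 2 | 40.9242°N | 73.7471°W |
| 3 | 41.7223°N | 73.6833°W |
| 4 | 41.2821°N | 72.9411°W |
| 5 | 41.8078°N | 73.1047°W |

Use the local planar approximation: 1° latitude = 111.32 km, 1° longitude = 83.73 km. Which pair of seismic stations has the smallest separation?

1 and 2

Pairwise distances:
1–2: 30.0800 km
1–3: 89.6865 km
1–4: 52.8608 km
1–5: 98.6759 km
2–3: 89.0049 km
2–4: 78.3693 km
2–5: 112.1085 km
3–4: 79.1406 km
3–5: 49.3723 km
4–5: 60.1027 km
Closest pair: 1–2 at 30.0800 km.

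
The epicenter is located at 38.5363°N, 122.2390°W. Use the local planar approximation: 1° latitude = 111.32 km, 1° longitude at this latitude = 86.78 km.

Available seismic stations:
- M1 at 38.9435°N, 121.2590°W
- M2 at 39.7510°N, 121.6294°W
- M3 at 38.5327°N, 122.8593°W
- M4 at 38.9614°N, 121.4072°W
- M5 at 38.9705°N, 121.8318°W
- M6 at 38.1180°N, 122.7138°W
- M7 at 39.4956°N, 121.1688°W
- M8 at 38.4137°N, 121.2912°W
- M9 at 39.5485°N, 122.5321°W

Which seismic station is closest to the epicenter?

Distances from 38.5363°N, 122.2390°W:
M1: 96.3707 km
M2: 145.2001 km
M3: 53.8311 km
M4: 86.3126 km
M5: 59.8747 km
M6: 62.1773 km
M7: 141.5244 km
M8: 83.3747 km
M9: 115.5132 km
Minimum: M3 at 53.8311 km.

M3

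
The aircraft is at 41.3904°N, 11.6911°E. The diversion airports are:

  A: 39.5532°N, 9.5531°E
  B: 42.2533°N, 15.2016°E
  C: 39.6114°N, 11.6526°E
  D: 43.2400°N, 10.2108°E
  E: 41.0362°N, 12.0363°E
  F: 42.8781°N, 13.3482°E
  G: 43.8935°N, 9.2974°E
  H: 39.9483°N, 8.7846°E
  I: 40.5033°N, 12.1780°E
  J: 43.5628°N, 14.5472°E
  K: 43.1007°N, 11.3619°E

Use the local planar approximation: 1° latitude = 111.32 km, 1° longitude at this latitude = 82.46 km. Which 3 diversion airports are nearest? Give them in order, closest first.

E, I, K

Distances from 41.3904°N, 11.6911°E:
A: 270.0162 km
B: 304.9974 km
C: 198.0637 km
D: 239.3612 km
E: 48.6308 km
F: 214.7059 km
G: 341.4729 km
H: 288.4667 km
I: 106.6019 km
J: 337.5639 km
K: 192.3161 km
Sorted: E (48.6308 km) < I (106.6019 km) < K (192.3161 km) < C (198.0637 km) < F (214.7059 km) < …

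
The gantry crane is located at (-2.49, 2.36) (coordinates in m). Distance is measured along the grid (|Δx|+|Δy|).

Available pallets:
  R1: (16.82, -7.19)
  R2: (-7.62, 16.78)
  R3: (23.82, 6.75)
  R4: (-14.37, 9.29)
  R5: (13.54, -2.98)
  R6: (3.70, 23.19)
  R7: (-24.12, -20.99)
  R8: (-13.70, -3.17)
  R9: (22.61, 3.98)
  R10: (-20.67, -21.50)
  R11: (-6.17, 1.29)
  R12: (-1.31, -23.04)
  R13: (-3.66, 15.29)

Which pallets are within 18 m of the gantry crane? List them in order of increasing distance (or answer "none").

Distances from (-2.49, 2.36):
R1: |19.31| + |-9.55| = 19.31 + 9.55 = 28.86 m
R2: |-5.13| + |14.42| = 5.13 + 14.42 = 19.55 m
R3: |26.31| + |4.39| = 26.31 + 4.39 = 30.70 m
R4: |-11.88| + |6.93| = 11.88 + 6.93 = 18.81 m
R5: |16.03| + |-5.34| = 16.03 + 5.34 = 21.37 m
R6: |6.19| + |20.83| = 6.19 + 20.83 = 27.02 m
R7: |-21.63| + |-23.35| = 21.63 + 23.35 = 44.98 m
R8: |-11.21| + |-5.53| = 11.21 + 5.53 = 16.74 m
R9: |25.10| + |1.62| = 25.10 + 1.62 = 26.72 m
R10: |-18.18| + |-23.86| = 18.18 + 23.86 = 42.04 m
R11: |-3.68| + |-1.07| = 3.68 + 1.07 = 4.75 m
R12: |1.18| + |-25.40| = 1.18 + 25.40 = 26.58 m
R13: |-1.17| + |12.93| = 1.17 + 12.93 = 14.10 m
Threshold 18 m: R11 (4.75 m), R13 (14.10 m), R8 (16.74 m) are within range.

R11, R13, R8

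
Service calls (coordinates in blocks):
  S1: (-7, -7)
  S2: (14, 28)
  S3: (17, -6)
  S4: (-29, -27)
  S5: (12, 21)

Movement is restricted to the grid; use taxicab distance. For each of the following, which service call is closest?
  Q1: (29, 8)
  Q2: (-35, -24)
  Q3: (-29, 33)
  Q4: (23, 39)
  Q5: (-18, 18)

Q1→S3; Q2→S4; Q3→S2; Q4→S2; Q5→S5

Q1 at (29, 8):
  S1: |-36| + |-15| = 36 + 15 = 51 blocks
  S2: |-15| + |20| = 15 + 20 = 35 blocks
  S3: |-12| + |-14| = 12 + 14 = 26 blocks
  S4: |-58| + |-35| = 58 + 35 = 93 blocks
  S5: |-17| + |13| = 17 + 13 = 30 blocks
  → nearest: S3 (26 blocks)
Q2 at (-35, -24):
  S1: |28| + |17| = 28 + 17 = 45 blocks
  S2: |49| + |52| = 49 + 52 = 101 blocks
  S3: |52| + |18| = 52 + 18 = 70 blocks
  S4: |6| + |-3| = 6 + 3 = 9 blocks
  S5: |47| + |45| = 47 + 45 = 92 blocks
  → nearest: S4 (9 blocks)
Q3 at (-29, 33):
  S1: |22| + |-40| = 22 + 40 = 62 blocks
  S2: |43| + |-5| = 43 + 5 = 48 blocks
  S3: |46| + |-39| = 46 + 39 = 85 blocks
  S4: |0| + |-60| = 0 + 60 = 60 blocks
  S5: |41| + |-12| = 41 + 12 = 53 blocks
  → nearest: S2 (48 blocks)
Q4 at (23, 39):
  S1: |-30| + |-46| = 30 + 46 = 76 blocks
  S2: |-9| + |-11| = 9 + 11 = 20 blocks
  S3: |-6| + |-45| = 6 + 45 = 51 blocks
  S4: |-52| + |-66| = 52 + 66 = 118 blocks
  S5: |-11| + |-18| = 11 + 18 = 29 blocks
  → nearest: S2 (20 blocks)
Q5 at (-18, 18):
  S1: |11| + |-25| = 11 + 25 = 36 blocks
  S2: |32| + |10| = 32 + 10 = 42 blocks
  S3: |35| + |-24| = 35 + 24 = 59 blocks
  S4: |-11| + |-45| = 11 + 45 = 56 blocks
  S5: |30| + |3| = 30 + 3 = 33 blocks
  → nearest: S5 (33 blocks)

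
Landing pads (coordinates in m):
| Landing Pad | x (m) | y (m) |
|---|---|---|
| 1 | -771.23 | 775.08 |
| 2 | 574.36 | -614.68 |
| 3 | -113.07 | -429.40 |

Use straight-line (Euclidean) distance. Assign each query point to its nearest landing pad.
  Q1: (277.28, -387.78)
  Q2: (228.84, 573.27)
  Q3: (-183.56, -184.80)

Q1 at (277.28, -387.78):
  1: √((-1048.51)² + (1162.86)²) = √(1099373.2201 + 1352243.3796) = 1565.76 m
  2: √((297.08)² + (-226.90)²) = √(88256.5264 + 51483.6100) = 373.82 m
  3: √((-390.35)² + (-41.62)²) = √(152373.1225 + 1732.2244) = 392.56 m
  → nearest: 2 (373.82 m)
Q2 at (228.84, 573.27):
  1: √((-1000.07)² + (201.81)²) = √(1000140.0049 + 40727.2761) = 1020.23 m
  2: √((345.52)² + (-1187.95)²) = √(119384.0704 + 1411225.2025) = 1237.18 m
  3: √((-341.91)² + (-1002.67)²) = √(116902.4481 + 1005347.1289) = 1059.36 m
  → nearest: 1 (1020.23 m)
Q3 at (-183.56, -184.80):
  1: √((-587.67)² + (959.88)²) = √(345356.0289 + 921369.6144) = 1125.49 m
  2: √((757.92)² + (-429.88)²) = √(574442.7264 + 184796.8144) = 871.34 m
  3: √((70.49)² + (-244.60)²) = √(4968.8401 + 59829.1600) = 254.55 m
  → nearest: 3 (254.55 m)

Q1→2; Q2→1; Q3→3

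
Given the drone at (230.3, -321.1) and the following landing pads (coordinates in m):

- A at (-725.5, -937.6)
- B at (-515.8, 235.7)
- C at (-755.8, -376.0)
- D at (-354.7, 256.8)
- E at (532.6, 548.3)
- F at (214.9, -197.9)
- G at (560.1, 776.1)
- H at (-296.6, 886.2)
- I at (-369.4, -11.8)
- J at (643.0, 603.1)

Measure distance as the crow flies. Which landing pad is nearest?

Distances from (230.3, -321.1):
A: 1137.4 m
B: 931.0 m
C: 987.6 m
D: 822.3 m
E: 920.5 m
F: 124.2 m
G: 1145.7 m
H: 1317.3 m
I: 674.8 m
J: 1012.2 m
Minimum: F at 124.2 m.

F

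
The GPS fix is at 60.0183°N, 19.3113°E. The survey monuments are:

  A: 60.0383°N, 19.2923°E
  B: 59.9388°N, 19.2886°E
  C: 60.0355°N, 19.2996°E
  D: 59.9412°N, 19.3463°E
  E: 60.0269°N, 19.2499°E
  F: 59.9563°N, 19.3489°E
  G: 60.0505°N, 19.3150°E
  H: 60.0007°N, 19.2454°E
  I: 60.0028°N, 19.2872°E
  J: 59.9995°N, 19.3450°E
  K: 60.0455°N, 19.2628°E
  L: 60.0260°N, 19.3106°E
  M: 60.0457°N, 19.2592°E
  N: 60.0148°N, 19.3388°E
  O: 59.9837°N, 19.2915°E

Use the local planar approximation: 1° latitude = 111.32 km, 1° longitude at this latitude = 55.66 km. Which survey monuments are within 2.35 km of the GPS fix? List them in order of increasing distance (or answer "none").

Distances from 60.0183°N, 19.3113°E:
A: 2.4648 km
B: 8.9397 km
C: 2.0224 km
D: 8.8011 km
E: 3.5491 km
F: 7.2122 km
G: 3.5904 km
H: 4.1585 km
I: 2.1855 km
J: 2.8104 km
K: 4.0565 km
L: 0.8580 km
M: 4.2087 km
N: 1.5795 km
O: 4.0062 km
Threshold 2.35 km: L (0.8580 km), N (1.5795 km), C (2.0224 km), I (2.1855 km) are within range.

L, N, C, I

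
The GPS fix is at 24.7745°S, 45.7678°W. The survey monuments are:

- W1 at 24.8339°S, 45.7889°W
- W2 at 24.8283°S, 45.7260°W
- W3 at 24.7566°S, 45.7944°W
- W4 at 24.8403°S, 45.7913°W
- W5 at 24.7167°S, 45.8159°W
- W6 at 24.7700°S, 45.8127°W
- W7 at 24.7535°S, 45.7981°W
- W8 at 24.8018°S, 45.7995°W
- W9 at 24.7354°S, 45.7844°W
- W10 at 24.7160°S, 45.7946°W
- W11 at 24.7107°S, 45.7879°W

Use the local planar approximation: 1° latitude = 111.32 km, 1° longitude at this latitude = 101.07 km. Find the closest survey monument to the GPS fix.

Distances from 24.7745°S, 45.7678°W:
W1: 6.9478 km
W2: 7.3292 km
W3: 3.3464 km
W4: 7.7003 km
W5: 8.0644 km
W6: 4.5656 km
W7: 3.8527 km
W8: 4.4160 km
W9: 4.6648 km
W10: 7.0531 km
W11: 7.3870 km
Minimum: W3 at 3.3464 km.

W3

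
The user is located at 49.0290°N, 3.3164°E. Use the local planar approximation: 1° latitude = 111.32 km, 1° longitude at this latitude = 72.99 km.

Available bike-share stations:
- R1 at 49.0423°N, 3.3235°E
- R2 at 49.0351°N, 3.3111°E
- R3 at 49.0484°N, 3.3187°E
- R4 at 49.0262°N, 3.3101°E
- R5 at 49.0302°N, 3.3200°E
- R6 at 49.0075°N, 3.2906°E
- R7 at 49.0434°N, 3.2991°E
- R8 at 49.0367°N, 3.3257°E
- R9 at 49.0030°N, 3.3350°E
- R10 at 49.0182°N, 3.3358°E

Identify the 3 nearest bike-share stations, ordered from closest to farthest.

R5, R4, R2

Distances from 49.0290°N, 3.3164°E:
R1: √((0.0133·111.32)² + (0.0071·72.99)²) = √(2.192046 + 0.268561) = 1.5686 km
R2: √((0.0061·111.32)² + (-0.0053·72.99)²) = √(0.461112 + 0.149651) = 0.7815 km
R3: √((0.0194·111.32)² + (0.0023·72.99)²) = √(4.663907 + 0.028183) = 2.1661 km
R4: √((-0.0028·111.32)² + (-0.0063·72.99)²) = √(0.097154 + 0.211450) = 0.5555 km
R5: √((0.0012·111.32)² + (0.0036·72.99)²) = √(0.017845 + 0.069045) = 0.2948 km
R6: √((-0.0215·111.32)² + (-0.0258·72.99)²) = √(5.728268 + 3.546224) = 3.0454 km
R7: √((0.0144·111.32)² + (-0.0173·72.99)²) = √(2.569635 + 1.594479) = 2.0406 km
R8: √((0.0077·111.32)² + (0.0093·72.99)²) = √(0.734730 + 0.460779) = 1.0934 km
R9: √((-0.0260·111.32)² + (0.0186·72.99)²) = √(8.377088 + 1.843116) = 3.1969 km
R10: √((-0.0108·111.32)² + (0.0194·72.99)²) = √(1.445419 + 2.005073) = 1.8576 km
Sorted: R5 (0.2948 km) < R4 (0.5555 km) < R2 (0.7815 km) < R8 (1.0934 km) < R1 (1.5686 km) < …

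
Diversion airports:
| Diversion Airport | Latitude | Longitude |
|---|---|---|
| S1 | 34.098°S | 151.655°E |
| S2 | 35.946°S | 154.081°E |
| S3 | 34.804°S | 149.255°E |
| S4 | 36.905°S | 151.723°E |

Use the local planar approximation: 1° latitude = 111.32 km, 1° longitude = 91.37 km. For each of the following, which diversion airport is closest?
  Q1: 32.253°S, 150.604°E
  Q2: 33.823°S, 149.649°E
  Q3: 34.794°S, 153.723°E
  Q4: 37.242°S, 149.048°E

Q1→S1; Q2→S3; Q3→S2; Q4→S4

Q1 at 32.253°S, 150.604°E:
  S1: 226.726 km
  S2: 519.554 km
  S3: 309.573 km
  S4: 527.857 km
  → nearest: S1 (226.726 km)
Q2 at 33.823°S, 149.649°E:
  S1: 185.827 km
  S2: 468.870 km
  S3: 114.986 km
  S4: 391.944 km
  → nearest: S3 (114.986 km)
Q3 at 34.794°S, 153.723°E:
  S1: 204.221 km
  S2: 132.347 km
  S3: 408.243 km
  S4: 297.687 km
  → nearest: S2 (132.347 km)
Q4 at 37.242°S, 149.048°E:
  S1: 423.359 km
  S2: 481.965 km
  S3: 272.056 km
  S4: 247.277 km
  → nearest: S4 (247.277 km)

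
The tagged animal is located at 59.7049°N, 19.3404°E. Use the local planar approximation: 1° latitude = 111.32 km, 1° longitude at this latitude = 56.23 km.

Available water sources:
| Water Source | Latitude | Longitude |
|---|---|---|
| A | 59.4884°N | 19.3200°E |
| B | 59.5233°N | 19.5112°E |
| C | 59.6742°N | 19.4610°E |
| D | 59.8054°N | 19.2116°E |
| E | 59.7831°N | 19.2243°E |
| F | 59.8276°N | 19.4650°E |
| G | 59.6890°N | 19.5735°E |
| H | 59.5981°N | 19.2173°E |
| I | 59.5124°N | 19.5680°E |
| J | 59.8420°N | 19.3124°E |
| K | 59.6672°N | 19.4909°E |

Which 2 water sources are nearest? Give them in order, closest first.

Distances from 59.7049°N, 19.3404°E:
A: √((-0.2165·111.32)² + (-0.0204·56.23)²) = √(580.847597 + 1.315820) = 24.1281 km
B: √((-0.1816·111.32)² + (0.1708·56.23)²) = √(408.675012 + 92.238429) = 22.3811 km
C: √((-0.0307·111.32)² + (0.1206·56.23)²) = √(11.679470 + 45.986545) = 7.5938 km
D: √((0.1005·111.32)² + (-0.1288·56.23)²) = √(125.163736 + 52.452705) = 13.3273 km
E: √((0.0782·111.32)² + (-0.1161·56.23)²) = √(75.780925 + 42.618740) = 10.8812 km
F: √((0.1227·111.32)² + (0.1246·56.23)²) = √(186.567298 + 49.087651) = 15.3511 km
G: √((-0.0159·111.32)² + (0.2331·56.23)²) = √(3.132858 + 171.799033) = 13.2262 km
H: √((-0.1068·111.32)² + (-0.1231·56.23)²) = √(141.347750 + 47.912880) = 13.7572 km
I: √((-0.1925·111.32)² + (0.2276·56.23)²) = √(459.206327 + 163.787473) = 24.9598 km
J: √((0.1371·111.32)² + (-0.0280·56.23)²) = √(232.927789 + 2.478861) = 15.3430 km
K: √((-0.0377·111.32)² + (0.1505·56.23)²) = √(17.612828 + 71.615853) = 9.4461 km
Sorted: C (7.5938 km) < K (9.4461 km) < E (10.8812 km) < G (13.2262 km) < …

C, K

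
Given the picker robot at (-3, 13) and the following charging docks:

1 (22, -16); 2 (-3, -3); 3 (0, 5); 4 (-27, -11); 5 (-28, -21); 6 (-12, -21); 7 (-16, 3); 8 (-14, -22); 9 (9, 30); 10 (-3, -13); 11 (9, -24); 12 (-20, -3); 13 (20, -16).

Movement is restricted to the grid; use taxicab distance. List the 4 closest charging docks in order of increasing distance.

Distances from (-3, 13):
1: |25| + |-29| = 25 + 29 = 54
2: |0| + |-16| = 0 + 16 = 16
3: |3| + |-8| = 3 + 8 = 11
4: |-24| + |-24| = 24 + 24 = 48
5: |-25| + |-34| = 25 + 34 = 59
6: |-9| + |-34| = 9 + 34 = 43
7: |-13| + |-10| = 13 + 10 = 23
8: |-11| + |-35| = 11 + 35 = 46
9: |12| + |17| = 12 + 17 = 29
10: |0| + |-26| = 0 + 26 = 26
11: |12| + |-37| = 12 + 37 = 49
12: |-17| + |-16| = 17 + 16 = 33
13: |23| + |-29| = 23 + 29 = 52
Sorted: 3 (11) < 2 (16) < 7 (23) < 10 (26) < 9 (29) < 12 (33) < …

3, 2, 7, 10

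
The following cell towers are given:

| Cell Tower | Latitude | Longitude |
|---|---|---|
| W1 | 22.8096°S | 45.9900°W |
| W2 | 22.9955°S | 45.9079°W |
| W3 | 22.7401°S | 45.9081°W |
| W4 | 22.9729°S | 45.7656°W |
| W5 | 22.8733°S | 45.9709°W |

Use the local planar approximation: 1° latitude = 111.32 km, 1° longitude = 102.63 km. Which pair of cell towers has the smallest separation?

W1 and W5

Pairwise distances:
W1–W5: 7.3570 km
W1–W3: 11.4240 km
W2–W4: 14.8194 km
W2–W5: 15.0617 km
W3–W5: 16.1680 km
W1–W2: 22.3440 km
W4–W5: 23.8091 km
W2–W3: 28.4311 km
W1–W4: 29.3402 km
W3–W4: 29.7571 km
Closest pair: W1–W5 at 7.3570 km.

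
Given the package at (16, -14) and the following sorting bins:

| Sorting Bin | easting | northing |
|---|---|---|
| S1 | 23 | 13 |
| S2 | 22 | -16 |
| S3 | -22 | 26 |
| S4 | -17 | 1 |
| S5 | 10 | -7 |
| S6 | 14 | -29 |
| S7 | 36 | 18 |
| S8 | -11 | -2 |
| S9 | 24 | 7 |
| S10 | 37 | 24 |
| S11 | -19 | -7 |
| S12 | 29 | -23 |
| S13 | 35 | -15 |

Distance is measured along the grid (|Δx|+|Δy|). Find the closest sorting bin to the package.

Distances from (16, -14):
S1: |7| + |27| = 7 + 27 = 34
S2: |6| + |-2| = 6 + 2 = 8
S3: |-38| + |40| = 38 + 40 = 78
S4: |-33| + |15| = 33 + 15 = 48
S5: |-6| + |7| = 6 + 7 = 13
S6: |-2| + |-15| = 2 + 15 = 17
S7: |20| + |32| = 20 + 32 = 52
S8: |-27| + |12| = 27 + 12 = 39
S9: |8| + |21| = 8 + 21 = 29
S10: |21| + |38| = 21 + 38 = 59
S11: |-35| + |7| = 35 + 7 = 42
S12: |13| + |-9| = 13 + 9 = 22
S13: |19| + |-1| = 19 + 1 = 20
Minimum: S2 at 8.

S2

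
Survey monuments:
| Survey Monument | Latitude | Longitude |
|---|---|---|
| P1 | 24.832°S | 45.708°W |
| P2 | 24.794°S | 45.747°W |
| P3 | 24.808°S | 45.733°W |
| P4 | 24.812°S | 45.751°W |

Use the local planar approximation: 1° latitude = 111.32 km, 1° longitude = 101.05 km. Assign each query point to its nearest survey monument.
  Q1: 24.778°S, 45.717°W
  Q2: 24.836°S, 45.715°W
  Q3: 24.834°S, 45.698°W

Q1 at 24.778°S, 45.717°W:
  P1: 6.080 km
  P2: 3.516 km
  P3: 3.710 km
  P4: 5.112 km
  → nearest: P2 (3.516 km)
Q2 at 24.836°S, 45.715°W:
  P1: 0.836 km
  P2: 5.685 km
  P3: 3.609 km
  P4: 4.513 km
  → nearest: P1 (0.836 km)
Q3 at 24.834°S, 45.698°W:
  P1: 1.035 km
  P2: 6.659 km
  P3: 4.570 km
  P4: 5.889 km
  → nearest: P1 (1.035 km)

Q1→P2; Q2→P1; Q3→P1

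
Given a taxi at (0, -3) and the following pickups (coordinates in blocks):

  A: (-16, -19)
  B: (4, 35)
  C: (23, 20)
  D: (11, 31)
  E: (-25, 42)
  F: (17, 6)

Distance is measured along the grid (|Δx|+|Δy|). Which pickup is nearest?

Distances from (0, -3):
A: |-16| + |-16| = 16 + 16 = 32 blocks
B: |4| + |38| = 4 + 38 = 42 blocks
C: |23| + |23| = 23 + 23 = 46 blocks
D: |11| + |34| = 11 + 34 = 45 blocks
E: |-25| + |45| = 25 + 45 = 70 blocks
F: |17| + |9| = 17 + 9 = 26 blocks
Minimum: F at 26 blocks.

F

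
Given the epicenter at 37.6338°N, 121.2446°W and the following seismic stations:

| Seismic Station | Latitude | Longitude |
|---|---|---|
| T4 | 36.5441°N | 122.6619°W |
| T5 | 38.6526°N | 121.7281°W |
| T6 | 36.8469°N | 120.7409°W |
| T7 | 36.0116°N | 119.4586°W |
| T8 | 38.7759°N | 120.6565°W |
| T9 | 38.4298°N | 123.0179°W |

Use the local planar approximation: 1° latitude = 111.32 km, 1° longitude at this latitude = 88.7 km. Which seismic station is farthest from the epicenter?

T7

Distances from 37.6338°N, 121.2446°W:
T4: √((-1.0897·111.32)² + (-1.4173·88.7)²) = √(14715.001040 + 15804.138025) = 174.6973 km
T5: √((1.0188·111.32)² + (-0.4835·88.7)²) = √(12862.466833 + 1839.247594) = 121.2506 km
T6: √((-0.7869·111.32)² + (0.5037·88.7)²) = √(7673.358447 + 1996.140662) = 98.3336 km
T7: √((-1.6222·111.32)² + (1.7860·88.7)²) = √(32610.329684 + 25096.326091) = 240.2221 km
T8: √((1.1421·111.32)² + (0.5881·88.7)²) = √(16164.216490 + 2721.131930) = 137.4240 km
T9: √((0.7960·111.32)² + (-1.7733·88.7)²) = √(7851.859699 + 24740.682035) = 180.5340 km
Maximum: T7 at 240.2221 km.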